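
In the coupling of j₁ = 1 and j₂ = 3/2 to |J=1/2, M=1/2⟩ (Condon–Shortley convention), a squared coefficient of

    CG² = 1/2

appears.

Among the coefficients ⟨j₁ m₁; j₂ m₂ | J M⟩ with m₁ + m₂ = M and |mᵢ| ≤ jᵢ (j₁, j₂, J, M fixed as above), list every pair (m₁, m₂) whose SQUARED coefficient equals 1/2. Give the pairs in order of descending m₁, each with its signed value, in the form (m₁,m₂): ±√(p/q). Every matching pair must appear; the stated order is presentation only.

(-1,3/2): +√(1/2)

Admissible pairs with m₁+m₂ = M = 1/2: (-1,3/2), (0,1/2), (1,-1/2)
  (m₁,m₂)=(1,-1/2): CG² = 1/6, CG = +√(1/6)
  (m₁,m₂)=(0,1/2): CG² = 1/3, CG = −√(1/3)
  (m₁,m₂)=(-1,3/2): CG² = 1/2, CG = +√(1/2)   ← matches the target
Pairs with CG² = 1/2: (-1,3/2): +√(1/2)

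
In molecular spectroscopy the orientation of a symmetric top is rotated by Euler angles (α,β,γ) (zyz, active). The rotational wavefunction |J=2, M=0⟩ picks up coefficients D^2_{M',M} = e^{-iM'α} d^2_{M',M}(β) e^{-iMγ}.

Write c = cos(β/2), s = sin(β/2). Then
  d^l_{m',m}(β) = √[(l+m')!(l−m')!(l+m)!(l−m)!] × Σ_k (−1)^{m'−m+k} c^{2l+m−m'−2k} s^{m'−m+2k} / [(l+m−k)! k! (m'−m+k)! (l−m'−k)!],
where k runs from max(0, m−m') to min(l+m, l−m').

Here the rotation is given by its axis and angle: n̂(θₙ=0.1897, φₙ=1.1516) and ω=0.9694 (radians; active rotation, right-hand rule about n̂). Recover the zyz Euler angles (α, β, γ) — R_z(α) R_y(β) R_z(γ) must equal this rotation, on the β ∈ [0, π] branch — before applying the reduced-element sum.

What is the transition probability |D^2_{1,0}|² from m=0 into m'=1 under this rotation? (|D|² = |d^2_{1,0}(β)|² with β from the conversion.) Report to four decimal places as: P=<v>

P=0.0446

Axis–angle → zyz. n̂ = (sinθₙcosφₙ, sinθₙsinφₙ, cosθₙ) = (+0.076751, +0.172238, +0.982061), ω = 0.9694.
R = I cosω + sinω [n̂]ₓ + (1−cosω) n̂n̂ᵀ gives
  R = [+0.568352, -0.804015, +0.174746; +0.815495, +0.578675, +0.010160; -0.109290, +0.136729, +0.984561]
β = atan2(√(R₁₃²+R₂₃²), R₃₃) = 0.175947; α = atan2(R₂₃, R₁₃) mod 2π = 0.058079; γ = atan2(R₃₂, −R₃₁) mod 2π = 0.896472
First d^2_{1,0}(β=0.1759), then the phase factors e^{-i(1)α} and e^{-i(0)γ}:
With c≡cos(β/2)=0.996133 and s≡sin(β/2)=0.087860, N=[6·1·2·2]^{1/2}=4.898979
k: max(0,(0)−(1))=0 … min(2+(0),2−(1))=1
  k=0: (−1)^1·4.8990/(2)·0.9961^3·0.0879^1 = -0.212725
  k=1: (−1)^2·4.8990/(2)·0.9961^1·0.0879^3 = +0.001655
d^2_{1,0}(0.1759) = -0.212725 +0.001655 = -0.211071
|D^2_{1,0}|² = |d^2_{1,0}(β)|² = (-0.211071)² = 0.044551 (the z-rotation phases have unit modulus)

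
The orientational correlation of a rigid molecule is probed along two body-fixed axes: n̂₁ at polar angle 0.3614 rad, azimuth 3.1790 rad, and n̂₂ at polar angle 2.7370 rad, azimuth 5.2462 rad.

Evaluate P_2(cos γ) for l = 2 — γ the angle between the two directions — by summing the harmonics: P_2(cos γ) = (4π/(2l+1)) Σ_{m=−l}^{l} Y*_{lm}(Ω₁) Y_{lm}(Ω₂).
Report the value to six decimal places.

0.786688

Term-by-term m-sum for l=2 (normalisation 4π/5 = 2.513274):
  m=-2: Y*=(0.048158, 0.003610)  Y=(-0.028863, 0.052437)  product (-0.001579, 0.002421)
  m=-1: Y*=(-0.255337, -0.009556)  Y=(-0.142243, -0.240663)  product (0.034020, 0.062809)
  m=+0: Y*=(0.512491, -0.000000)  Y=(0.484168, 0.000000)  product (0.248132, 0.000000)
  m=+1: Y*=(0.255337, -0.009556)  Y=(0.142243, -0.240663)  product (0.034020, -0.062809)
  m=+2: Y*=(0.048158, -0.003610)  Y=(-0.028863, -0.052437)  product (-0.001579, -0.002421)
Σ over m = (0.313013, -0.000000); ×(4π/5) → (0.786688, -0.000000). Real part: 0.786688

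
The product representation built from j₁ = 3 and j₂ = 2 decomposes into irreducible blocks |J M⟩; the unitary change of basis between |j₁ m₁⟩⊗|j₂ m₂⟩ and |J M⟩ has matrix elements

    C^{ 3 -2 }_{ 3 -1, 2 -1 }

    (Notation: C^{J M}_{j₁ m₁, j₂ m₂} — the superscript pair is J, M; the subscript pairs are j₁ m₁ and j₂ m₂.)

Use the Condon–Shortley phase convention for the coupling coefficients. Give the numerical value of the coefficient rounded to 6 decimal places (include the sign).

−√(1/4) = -0.500000

√[7·2!4!2!/9! · 2!4!1!3!1!5!] = √(64)
  +(−1)^0/∏(0,2,4,1,0,1)! = 1/48  (running 1/48)
  +(−1)^1/∏(1,1,3,0,1,2)! = -1/12  (running -1/16)
⟨..|..⟩ = √(64)·(-1/16) = -0.500000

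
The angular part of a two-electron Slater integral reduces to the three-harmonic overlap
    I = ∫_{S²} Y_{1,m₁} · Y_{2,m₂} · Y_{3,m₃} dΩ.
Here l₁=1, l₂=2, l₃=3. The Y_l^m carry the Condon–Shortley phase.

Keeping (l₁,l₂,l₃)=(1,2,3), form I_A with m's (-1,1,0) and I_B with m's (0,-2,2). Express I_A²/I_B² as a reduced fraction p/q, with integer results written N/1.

3/5

Same 1,2,3: normalisation and zero-m 3j drop out of the ratio.
A: Δ: 0! 2! 4! / 7! → 1/105; sum: t=0:+1/12 = 1/12; 3j²(1 2 3; -1 1 0) = Δ·Π!·Σ² = 1/35  (sign -1)
B: Δ: 0! 2! 4! / 7! → 1/105; sum: t=0:+1/24 = 1/24; 3j²(1 2 3; 0 -2 2) = Δ·Π!·Σ² = 1/21  (sign -1)
I_A²/I_B² = (1/35)/(1/21) = 3/5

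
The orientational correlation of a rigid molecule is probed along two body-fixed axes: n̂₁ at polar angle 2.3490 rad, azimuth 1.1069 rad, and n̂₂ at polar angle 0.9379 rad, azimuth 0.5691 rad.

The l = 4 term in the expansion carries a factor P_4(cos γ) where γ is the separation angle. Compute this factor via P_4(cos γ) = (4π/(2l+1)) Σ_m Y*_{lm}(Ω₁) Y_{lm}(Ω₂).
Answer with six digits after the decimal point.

Term-by-term m-sum for l=4 (normalisation 4π/9 = 1.396263):
  term(m=-4) = -0.01168 + 0.01781j   from Y*(Ω₁)=-0.03198 - 0.10925j, Y(Ω₂)=-0.12130 - 0.14239j
  term(m=-3) = 0.00525 - 0.12307j   from Y*(Ω₁)=0.31231 + 0.05654j, Y(Ω₂)=-0.05281 - 0.38450j
  term(m=-2) = 0.06224 + 0.11524j   from Y*(Ω₁)=-0.24921 + 0.33263j, Y(Ω₂)=0.13211 - 0.28610j
  term(m=-1) = 0.01136 + 0.00677j   from Y*(Ω₁)=-0.04758 - 0.09511j, Y(Ω₂)=-0.10473 + 0.06700j
  term(m=+0) = 0.11803 + 0.00000j   from Y*(Ω₁)=-0.34742 + 0.00000j, Y(Ω₂)=-0.33975 + 0.00000j
  term(m=+1) = 0.01136 - 0.00677j   from Y*(Ω₁)=0.04758 - 0.09511j, Y(Ω₂)=0.10473 + 0.06700j
  term(m=+2) = 0.06224 - 0.11524j   from Y*(Ω₁)=-0.24921 - 0.33263j, Y(Ω₂)=0.13211 + 0.28610j
  term(m=+3) = 0.00525 + 0.12307j   from Y*(Ω₁)=-0.31231 + 0.05654j, Y(Ω₂)=0.05281 - 0.38450j
  term(m=+4) = -0.01168 - 0.01781j   from Y*(Ω₁)=-0.03198 + 0.10925j, Y(Ω₂)=-0.12130 + 0.14239j
Σ over m = 0.25237 + 0.00000j; ×(4π/9) → 0.35237 + 0.00000j. Real part: 0.352372

0.352372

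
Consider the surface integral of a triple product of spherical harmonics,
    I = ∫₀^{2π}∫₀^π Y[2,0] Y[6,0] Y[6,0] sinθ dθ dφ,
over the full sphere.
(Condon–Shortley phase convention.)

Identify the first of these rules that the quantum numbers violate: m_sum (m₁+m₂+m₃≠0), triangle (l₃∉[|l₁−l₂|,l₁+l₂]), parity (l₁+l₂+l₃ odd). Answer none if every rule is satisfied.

none

azimuthal sum: 0 + 0 + 0 = 0  ✓
4 ≤ 6 ≤ 8 (triangle on l)  ✓
L = 2 + 6 + 6 = 14 (even)  ✓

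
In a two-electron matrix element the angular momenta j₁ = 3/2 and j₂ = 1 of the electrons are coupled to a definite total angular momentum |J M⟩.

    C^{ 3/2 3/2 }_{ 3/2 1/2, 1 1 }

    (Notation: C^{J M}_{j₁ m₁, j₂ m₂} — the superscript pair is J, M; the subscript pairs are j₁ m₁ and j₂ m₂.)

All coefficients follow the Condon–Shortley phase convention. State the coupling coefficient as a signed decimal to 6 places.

√[4·1!2!1!/5! · 2!1!2!0!3!0!] = √(8/5)
  +(−1)^1/∏(1,0,0,1,2,0)! = -1/2  (running -1/2)
⟨..|..⟩ = √(8/5)·(-1/2) = -0.632456

-0.632456  (= −√(2/5))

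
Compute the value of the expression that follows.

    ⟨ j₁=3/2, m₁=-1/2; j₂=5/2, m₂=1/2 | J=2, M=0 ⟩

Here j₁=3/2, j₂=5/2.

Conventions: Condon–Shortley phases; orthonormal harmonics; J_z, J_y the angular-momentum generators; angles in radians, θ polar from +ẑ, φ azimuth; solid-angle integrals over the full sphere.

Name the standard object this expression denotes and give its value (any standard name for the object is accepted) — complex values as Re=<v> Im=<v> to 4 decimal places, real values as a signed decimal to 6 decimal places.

Clebsch–Gordan coefficient, −√(1/14) ≈ -0.267261

This is a Clebsch–Gordan (vector-coupling) coefficient.
j₁+j₂−J=2  J+j₁−j₂=1  J−j₁+j₂=3  j₁+j₂+J+1=7
(j₁±m₁, j₂±m₂, J±M) = (1,2,3,2,2,2)
P² = 8/7
sum k=1..2:
  [1] −1/2 = -1/2
  [2] +1/4 = 1/4
S = -1/4
C² = P²·S² = 1/14 ; C = -0.267261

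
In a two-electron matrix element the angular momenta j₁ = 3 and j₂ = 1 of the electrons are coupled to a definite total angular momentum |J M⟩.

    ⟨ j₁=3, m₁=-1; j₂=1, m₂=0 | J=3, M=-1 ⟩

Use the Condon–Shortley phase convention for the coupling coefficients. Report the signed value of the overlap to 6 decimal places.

j₁+j₂−J=1  J+j₁−j₂=5  J−j₁+j₂=1  j₁+j₂+J+1=8
(j₁±m₁, j₂±m₂, J±M) = (2,4,1,1,2,4)
P² = 48
sum k=0..1:
  [0] +1/24 = 1/24
  [1] −1/12 = -1/12
S = -1/24
C² = P²·S² = 1/12 ; C = -0.288675

−√(1/12) ≈ -0.288675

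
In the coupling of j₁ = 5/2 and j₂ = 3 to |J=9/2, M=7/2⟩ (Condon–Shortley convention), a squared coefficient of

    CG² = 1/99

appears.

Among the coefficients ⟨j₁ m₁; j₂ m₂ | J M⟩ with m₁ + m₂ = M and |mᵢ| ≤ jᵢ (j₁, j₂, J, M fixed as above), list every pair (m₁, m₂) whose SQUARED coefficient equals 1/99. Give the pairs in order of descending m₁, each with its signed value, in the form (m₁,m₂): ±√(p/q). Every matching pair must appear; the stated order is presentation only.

Admissible pairs with m₁+m₂ = M = 7/2: (1/2,3), (3/2,2), (5/2,1)
  (m₁,m₂)=(5/2,1): CG² = 50/99, CG = +√(50/99)
  (m₁,m₂)=(3/2,2): CG² = 1/99, CG = −√(1/99)   ← matches the target
  (m₁,m₂)=(1/2,3): CG² = 16/33, CG = −√(16/33)
Pairs with CG² = 1/99: (3/2,2): −√(1/99)

(3/2,2): −√(1/99)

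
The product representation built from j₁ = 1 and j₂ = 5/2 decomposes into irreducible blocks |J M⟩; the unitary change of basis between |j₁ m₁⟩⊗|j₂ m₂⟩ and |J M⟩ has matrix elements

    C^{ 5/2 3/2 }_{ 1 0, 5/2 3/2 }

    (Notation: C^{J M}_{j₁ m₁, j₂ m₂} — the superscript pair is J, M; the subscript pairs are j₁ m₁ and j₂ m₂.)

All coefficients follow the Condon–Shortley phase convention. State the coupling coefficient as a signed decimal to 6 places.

-0.507093  (= −√(9/35))

j₁+j₂−J=1  J+j₁−j₂=1  J−j₁+j₂=4  j₁+j₂+J+1=7
(j₁±m₁, j₂±m₂, J±M) = (1,1,4,1,4,1)
P² = 576/35
sum k=0..1:
  [0] +1/24 = 1/24
  [1] −1/6 = -1/6
S = -1/8
C² = P²·S² = 9/35 ; C = -0.507093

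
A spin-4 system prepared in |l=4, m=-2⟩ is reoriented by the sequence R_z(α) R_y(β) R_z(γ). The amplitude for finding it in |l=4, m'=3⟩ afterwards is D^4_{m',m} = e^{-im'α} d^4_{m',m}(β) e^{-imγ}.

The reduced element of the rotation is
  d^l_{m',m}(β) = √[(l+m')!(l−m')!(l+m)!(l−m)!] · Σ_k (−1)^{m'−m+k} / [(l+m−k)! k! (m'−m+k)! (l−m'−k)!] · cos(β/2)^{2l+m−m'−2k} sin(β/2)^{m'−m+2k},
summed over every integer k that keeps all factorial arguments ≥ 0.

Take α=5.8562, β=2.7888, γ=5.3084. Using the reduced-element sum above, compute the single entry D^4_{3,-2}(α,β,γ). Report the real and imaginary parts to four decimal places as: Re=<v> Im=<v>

Re=0.4178 Im=-0.3300

Split into d^4_{3,-2}(β=2.7888) × two z-phases.
Half-angle: c=0.175483, s=0.984482. N=√(5040·1·2·720)=2693.993318
k∈{0,1} keeps every argument non-negative
  k=0: (−1)^5·2693.9933/(240)·0.1755^3·0.9845^5 = -0.056096
  k=1: (−1)^6·2693.9933/(720)·0.1755^1·0.9845^7 = +0.588511
d^4_{3,-2}(2.7888) = -0.056096 +0.588511 = +0.532416
Phases: e^{-i·(3)·5.8562}=+0.285799+0.958289i, e^{-i·(-2)·5.3084}=-0.369782-0.929119i ⇒ D=+0.417777-0.330044i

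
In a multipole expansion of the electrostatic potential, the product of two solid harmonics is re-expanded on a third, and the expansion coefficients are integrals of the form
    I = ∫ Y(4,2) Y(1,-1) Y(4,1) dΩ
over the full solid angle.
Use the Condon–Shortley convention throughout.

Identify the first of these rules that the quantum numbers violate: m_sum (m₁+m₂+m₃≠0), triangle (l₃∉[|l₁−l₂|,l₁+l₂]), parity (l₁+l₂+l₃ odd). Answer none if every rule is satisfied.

Σmᵢ = 2  ✗
l₃∈[|l₁−l₂|,l₁+l₂]=[3,5], have l₃=4
Σlᵢ = 9 ⇒ odd

m_sum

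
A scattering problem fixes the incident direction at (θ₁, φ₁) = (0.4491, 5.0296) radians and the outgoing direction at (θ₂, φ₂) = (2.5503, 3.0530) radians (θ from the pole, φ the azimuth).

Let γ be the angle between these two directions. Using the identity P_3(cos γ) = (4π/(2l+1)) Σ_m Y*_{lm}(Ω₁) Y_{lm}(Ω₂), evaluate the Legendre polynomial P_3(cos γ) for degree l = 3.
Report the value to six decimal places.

-0.234845

Expand P_3 via completeness: Σ_{m} conj(Y_{3,m}) at Ω₁ times Y_{3,m} at Ω₂ —
  m=-3: Y*=-0.02780 + 0.01982j  Y=-0.06973 - 0.01898j  product 0.00232 - 0.00085j
  m=-2: Y*=-0.13977 - 0.10285j  Y=-0.25952 - 0.04647j  product 0.03149 + 0.03319j
  m=-1: Y*=0.13381 - 0.40760j  Y=-0.43898 - 0.03899j  product -0.07464 + 0.17371j
  m=+0: Y*=0.35552 + 0.00000j  Y=-0.13828 + 0.00000j  product -0.04916 + 0.00000j
  m=+1: Y*=-0.13381 - 0.40760j  Y=0.43898 - 0.03899j  product -0.07464 - 0.17371j
  m=+2: Y*=-0.13977 + 0.10285j  Y=-0.25952 + 0.04647j  product 0.03149 - 0.03319j
  m=+3: Y*=0.02780 + 0.01982j  Y=0.06973 - 0.01898j  product 0.00232 + 0.00085j
Total Σ_m = -0.13082 + 0.00000j. Multiply by 1.795196: -0.23484 + 0.00000j. P_3(cos γ) = -0.234845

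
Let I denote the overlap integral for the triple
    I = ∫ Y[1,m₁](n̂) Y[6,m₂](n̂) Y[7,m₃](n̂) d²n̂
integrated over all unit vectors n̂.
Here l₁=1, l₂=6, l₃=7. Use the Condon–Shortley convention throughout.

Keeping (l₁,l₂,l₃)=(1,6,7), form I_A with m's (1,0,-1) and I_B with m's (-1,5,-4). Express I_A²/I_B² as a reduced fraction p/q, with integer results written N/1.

28/3

l's match ⇒ only the (l;m) 3-j factors differ between A and B.
A: triangle coeff Δ(1,6,7) = 1/1365; Σ_t [0,0]: t=0:+1/1036800 = 1/1036800; (3j)²=4/195 [(1 6 7; 1 0 -1)], sign=+1
B: triangle coeff Δ(1,6,7) = 1/1365; Σ_t [0,0]: t=0:+1/79833600 = 1/79833600; (3j)²=1/455 [(1 6 7; -1 5 -4)], sign=-1
I_A²/I_B² = (4/195)/(1/455) = 28/3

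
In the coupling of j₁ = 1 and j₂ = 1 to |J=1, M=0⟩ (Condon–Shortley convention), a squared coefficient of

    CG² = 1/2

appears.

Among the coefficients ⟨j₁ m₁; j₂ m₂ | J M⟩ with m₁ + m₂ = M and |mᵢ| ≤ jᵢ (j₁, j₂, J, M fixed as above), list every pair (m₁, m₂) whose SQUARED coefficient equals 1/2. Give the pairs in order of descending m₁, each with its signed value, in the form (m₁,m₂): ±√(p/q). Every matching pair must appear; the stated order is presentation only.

(1,-1): +√(1/2); (-1,1): −√(1/2)

Admissible pairs with m₁+m₂ = M = 0: (-1,1), (0,0), (1,-1)
  (m₁,m₂)=(1,-1): CG² = 1/2, CG = +√(1/2)   ← matches the target
  (m₁,m₂)=(0,0): CG² = 0/1, CG = 0
  (m₁,m₂)=(-1,1): CG² = 1/2, CG = −√(1/2)   ← matches the target
Pairs with CG² = 1/2: (1,-1): +√(1/2); (-1,1): −√(1/2)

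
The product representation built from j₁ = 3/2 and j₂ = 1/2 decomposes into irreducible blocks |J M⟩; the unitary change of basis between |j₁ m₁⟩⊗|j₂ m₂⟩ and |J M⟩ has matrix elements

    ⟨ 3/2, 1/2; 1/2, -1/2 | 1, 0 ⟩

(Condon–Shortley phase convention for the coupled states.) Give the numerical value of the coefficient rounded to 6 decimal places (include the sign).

√[3·1!2!0!/4! · 2!1!0!1!1!1!] = √(1/2)
  +(−1)^0/∏(0,1,1,0,1,0)! = 1  (running 1)
⟨..|..⟩ = √(1/2)·(1) = +0.707107

+0.707107  (= +√(1/2))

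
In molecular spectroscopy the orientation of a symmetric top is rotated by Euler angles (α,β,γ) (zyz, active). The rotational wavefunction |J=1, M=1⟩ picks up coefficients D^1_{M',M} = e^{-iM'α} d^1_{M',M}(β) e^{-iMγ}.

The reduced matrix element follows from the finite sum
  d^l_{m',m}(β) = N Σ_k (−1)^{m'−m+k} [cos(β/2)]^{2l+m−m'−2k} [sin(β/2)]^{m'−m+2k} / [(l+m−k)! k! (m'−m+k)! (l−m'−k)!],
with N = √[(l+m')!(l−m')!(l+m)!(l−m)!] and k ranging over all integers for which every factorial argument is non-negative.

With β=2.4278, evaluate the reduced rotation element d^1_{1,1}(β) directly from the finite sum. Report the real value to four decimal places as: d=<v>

d^1_{1,1}(β=2.4278) via the finite sum:
c=cos(2.427800/2)=0.349368, s=sin(2.427800/2)=0.936986; N=√[2·1·2·1]=2.000000
k∈{0} keeps every argument non-negative
  k=0: (−1)^0·2.0000/(2)·0.3494^2·0.9370^0 = +0.122058
d^1_{1,1}(2.4278) = +0.122058

d=0.1221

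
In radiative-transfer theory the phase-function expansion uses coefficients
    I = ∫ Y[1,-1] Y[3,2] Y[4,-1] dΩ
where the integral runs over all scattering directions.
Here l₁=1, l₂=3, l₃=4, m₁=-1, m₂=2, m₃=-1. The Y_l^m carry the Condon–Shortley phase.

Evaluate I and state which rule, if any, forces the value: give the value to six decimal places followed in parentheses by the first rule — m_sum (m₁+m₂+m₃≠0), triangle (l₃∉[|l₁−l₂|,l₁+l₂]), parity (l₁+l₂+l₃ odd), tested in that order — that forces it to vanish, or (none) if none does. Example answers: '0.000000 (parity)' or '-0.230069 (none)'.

m-sum 0 ✓  L=8 even ✓  2≤4≤4 ✓
Π(2lᵢ+1) = 3×7×9 = 189
triangle coeff Δ(1,3,4) = 1/252
Σ_t [0,0]: t=0:+1/36 = 1/36
(3j)²=4/63 [(1 3 4; 0 0 0)], sign=+1
Σ_t [0,0]: t=0:+1/240 = 1/240
(3j)²=1/84 [(1 3 4; -1 2 -1)], sign=-1
⇒ 4πI² = 1/7
I = (-1)√(1/7/(4π)) = -0.10662181
No selection rule forces the value: the integral is nonzero (none).

-0.106622 (none)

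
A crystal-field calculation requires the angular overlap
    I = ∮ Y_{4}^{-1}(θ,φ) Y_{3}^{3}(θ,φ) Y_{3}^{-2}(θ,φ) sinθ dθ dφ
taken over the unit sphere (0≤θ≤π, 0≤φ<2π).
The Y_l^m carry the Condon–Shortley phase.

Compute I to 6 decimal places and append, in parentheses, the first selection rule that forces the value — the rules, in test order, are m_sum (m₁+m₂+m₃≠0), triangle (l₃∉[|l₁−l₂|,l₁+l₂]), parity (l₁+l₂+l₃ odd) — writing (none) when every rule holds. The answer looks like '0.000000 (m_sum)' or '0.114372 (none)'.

m-sum 0 ✓  L=10 even ✓  1≤3≤7 ✓
Π(2lᵢ+1) = 9×7×7 = 441
triangle coeff Δ(4,3,3) = 1/34650
Σ_t [1,3]: t=1:−1/72 t=2:+1/16 t=3:−1/72 = 5/144
(3j)²=2/77 [(4 3 3; 0 0 0)], sign=-1
Σ_t [4,4]: t=4:+1/288 = 1/288
(3j)²=5/231 [(4 3 3; -1 3 -2)], sign=-1
⇒ 4πI² = 30/121
I = (+1)√(30/121/(4π)) = 0.14046335
No selection rule forces the value: the integral is nonzero (none).

0.140463 (none)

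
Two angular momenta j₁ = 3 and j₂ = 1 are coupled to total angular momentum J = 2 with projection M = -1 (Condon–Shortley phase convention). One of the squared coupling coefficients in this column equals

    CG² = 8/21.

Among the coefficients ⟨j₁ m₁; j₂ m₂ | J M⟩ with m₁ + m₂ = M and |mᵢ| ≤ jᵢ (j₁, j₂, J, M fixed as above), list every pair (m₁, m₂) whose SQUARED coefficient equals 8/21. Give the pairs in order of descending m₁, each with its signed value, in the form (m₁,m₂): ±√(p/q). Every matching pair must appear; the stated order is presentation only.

Admissible pairs with m₁+m₂ = M = -1: (-2,1), (-1,0), (0,-1)
  (m₁,m₂)=(0,-1): CG² = 1/7, CG = +√(1/7)
  (m₁,m₂)=(-1,0): CG² = 8/21, CG = −√(8/21)   ← matches the target
  (m₁,m₂)=(-2,1): CG² = 10/21, CG = +√(10/21)
Pairs with CG² = 8/21: (-1,0): −√(8/21)

(-1,0): −√(8/21)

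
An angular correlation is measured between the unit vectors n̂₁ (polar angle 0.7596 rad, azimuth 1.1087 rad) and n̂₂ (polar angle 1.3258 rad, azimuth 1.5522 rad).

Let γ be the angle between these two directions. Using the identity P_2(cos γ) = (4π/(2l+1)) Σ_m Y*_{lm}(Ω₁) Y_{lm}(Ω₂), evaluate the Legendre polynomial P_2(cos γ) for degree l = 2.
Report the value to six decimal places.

Summing Y*_{l m}(θ₁,φ₁)·Y_{l m}(θ₂,φ₂) over m ∈ [−2, 2]; prefactor 4π/(2·2+1) = 2.513274:
  m=-2: (-0.11036 + 0.14620j) × (-0.36330 - 0.01352j) = 0.04207 - 0.05162j  (running Σ = 0.04207 - 0.05162j)
  m=-1: (0.17198 + 0.34530j) × (0.00338 - 0.18176j) = 0.06334 - 0.03009j  (running Σ = 0.10541 - 0.08171j)
  m=0: (0.18209 + 0.00000j) × (-0.25973 + 0.00000j) = -0.04729 + 0.00000j  (running Σ = 0.05812 - 0.08171j)
  m=1: (-0.17198 + 0.34530j) × (-0.00338 - 0.18176j) = 0.06334 + 0.03009j  (running Σ = 0.12146 - 0.05162j)
  m=2: (-0.11036 - 0.14620j) × (-0.36330 + 0.01352j) = 0.04207 + 0.05162j  (running Σ = 0.16353 + 0.00000j)
Total Σ_m = 0.16353 + 0.00000j. Multiply by 2.513274: 0.41099 + 0.00000j. P_2(cos γ) = 0.410994

0.410994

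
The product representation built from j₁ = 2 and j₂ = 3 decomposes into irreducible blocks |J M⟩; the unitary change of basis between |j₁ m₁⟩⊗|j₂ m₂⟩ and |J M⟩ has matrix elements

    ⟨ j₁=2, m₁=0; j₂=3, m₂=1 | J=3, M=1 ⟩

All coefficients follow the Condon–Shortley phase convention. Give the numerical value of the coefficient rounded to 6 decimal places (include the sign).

triangle: 2!·2!·4!/9! = 96/362880
(j±m)!: 2!·2!·4!·2!·4!·2! = 9216
prefactor² = (2J+1)·Δ·N² = 256/15
  k=0: +1/(0!·2!·2!·4!·0!·0!) = 1/96
  k=1: −1/(1!·1!·1!·3!·1!·1!) = -1/6
  k=2: +1/(2!·0!·0!·2!·2!·2!) = 1/16
Σ = -3/32  ⇒  CG² = 256/15·(-3/32)² = 3/20
CG = −√(3/20) = -0.387298

−√(3/20) ≈ -0.387298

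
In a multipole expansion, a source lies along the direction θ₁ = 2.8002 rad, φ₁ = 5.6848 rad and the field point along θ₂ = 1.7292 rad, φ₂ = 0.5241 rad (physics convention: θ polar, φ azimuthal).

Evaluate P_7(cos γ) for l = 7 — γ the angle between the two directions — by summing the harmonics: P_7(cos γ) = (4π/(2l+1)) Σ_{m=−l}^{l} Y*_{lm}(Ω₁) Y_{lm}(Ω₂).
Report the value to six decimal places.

-0.235765

Addition theorem: P_7(cos γ) = (4π/15) Σ_m Y*_{lm}(Ω₁) Y_{lm}(Ω₂), m = −7…7:
  [-7]  conj(Y_{7,-7})(Ω₁) = -0.00012 + 0.00020j ; Y_{7,-7}(Ω₂) = -0.39569 + 0.23030j ; Δ = -0.00000 - 0.00011j
  [-6]  conj(Y_{7,-6})(Ω₁) = 0.00224 - 0.00108j ; Y_{7,-6}(Ω₂) = 0.27364 - 0.00082j ; Δ = 0.00061 - 0.00030j
  [-5]  conj(Y_{7,-5})(Ω₁) = -0.01609 - 0.00243j ; Y_{7,-5}(Ω₂) = 0.20215 + 0.11603j ; Δ = -0.00297 - 0.00236j
  [-4]  conj(Y_{7,-4})(Ω₁) = 0.05441 + 0.05049j ; Y_{7,-4}(Ω₂) = -0.14782 - 0.25484j ; Δ = 0.00482 - 0.02133j
  [-3]  conj(Y_{7,-3})(Ω₁) = -0.05278 - 0.23128j ; Y_{7,-3}(Ω₂) = -0.00023 - 0.15407j ; Δ = -0.03562 + 0.00819j
  [-2]  conj(Y_{7,-2})(Ω₁) = -0.18155 + 0.46255j ; Y_{7,-2}(Ω₂) = -0.14837 + 0.25758j ; Δ = -0.09220 - 0.11539j
  [-1]  conj(Y_{7,-1})(Ω₁) = 0.44038 - 0.30024j ; Y_{7,-1}(Ω₂) = -0.10598 + 0.06126j ; Δ = -0.02828 + 0.05880j
  [+0]  conj(Y_{7,0})(Ω₁) = 0.08703 + 0.00000j ; Y_{7,0}(Ω₂) = 0.29712 + 0.00000j ; Δ = 0.02586 + 0.00000j
  [+1]  conj(Y_{7,1})(Ω₁) = -0.44038 - 0.30024j ; Y_{7,1}(Ω₂) = 0.10598 + 0.06126j ; Δ = -0.02828 - 0.05880j
  [+2]  conj(Y_{7,2})(Ω₁) = -0.18155 - 0.46255j ; Y_{7,2}(Ω₂) = -0.14837 - 0.25758j ; Δ = -0.09220 + 0.11539j
  [+3]  conj(Y_{7,3})(Ω₁) = 0.05278 - 0.23128j ; Y_{7,3}(Ω₂) = 0.00023 - 0.15407j ; Δ = -0.03562 - 0.00819j
  [+4]  conj(Y_{7,4})(Ω₁) = 0.05441 - 0.05049j ; Y_{7,4}(Ω₂) = -0.14782 + 0.25484j ; Δ = 0.00482 + 0.02133j
  [+5]  conj(Y_{7,5})(Ω₁) = 0.01609 - 0.00243j ; Y_{7,5}(Ω₂) = -0.20215 + 0.11603j ; Δ = -0.00297 + 0.00236j
  [+6]  conj(Y_{7,6})(Ω₁) = 0.00224 + 0.00108j ; Y_{7,6}(Ω₂) = 0.27364 + 0.00082j ; Δ = 0.00061 + 0.00030j
  [+7]  conj(Y_{7,7})(Ω₁) = 0.00012 + 0.00020j ; Y_{7,7}(Ω₂) = 0.39569 + 0.23030j ; Δ = -0.00000 + 0.00011j
Accumulated sum -0.28142 + 0.00000j; after 4π/(2l+1) scaling, -0.23577 + 0.00000j ⇒ P_7 = -0.235765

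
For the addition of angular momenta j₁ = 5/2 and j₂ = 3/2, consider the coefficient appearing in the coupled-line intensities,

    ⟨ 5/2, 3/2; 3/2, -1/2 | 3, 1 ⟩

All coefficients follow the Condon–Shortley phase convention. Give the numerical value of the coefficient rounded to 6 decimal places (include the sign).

triangle: 1!*4!*2!/8! = 48/40320
(j±m)!: 4!*1!*1!*2!*4!*2! = 2304
prefactor² = (2J+1)*Δ*N² = 96/5
  k=0: +1/(0!*1!*1!*1!*3!*1!) = 1/6
  k=1: −1/(1!*0!*0!*0!*4!*2!) = -1/48
Σ = 7/48  ⇒  CG² = 96/5*(7/48)² = 49/120
CG = +√(49/120) = +0.639010

+0.639010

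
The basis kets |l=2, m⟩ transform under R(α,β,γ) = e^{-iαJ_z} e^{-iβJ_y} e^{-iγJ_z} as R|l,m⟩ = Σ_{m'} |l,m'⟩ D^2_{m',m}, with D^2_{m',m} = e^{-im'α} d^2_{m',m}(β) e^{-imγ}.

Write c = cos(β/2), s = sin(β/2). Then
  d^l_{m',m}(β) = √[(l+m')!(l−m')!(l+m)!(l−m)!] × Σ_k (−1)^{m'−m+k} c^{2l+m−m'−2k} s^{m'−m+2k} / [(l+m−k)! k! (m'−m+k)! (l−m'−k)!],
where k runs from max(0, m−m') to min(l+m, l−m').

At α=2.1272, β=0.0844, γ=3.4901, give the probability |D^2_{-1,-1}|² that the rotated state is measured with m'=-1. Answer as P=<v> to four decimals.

P=0.9823

Split into d^2_{-1,-1}(β=0.0844) × two z-phases.
c=cos(0.084400/2)=0.999110, s=sin(0.084400/2)=0.042187; N=√[1·6·1·6]=6.000000
Admissible k: 0..1 (factorial args all ≥0)
  k=0: (−1)^0·6.0000/(6)·0.9991^4·0.0422^0 = +0.996444
  k=1: (−1)^1·6.0000/(2)·0.9991^2·0.0422^2 = -0.005330
d^2_{-1,-1}(0.0844) = +0.996444 -0.005330 = +0.991114
|D^2_{-1,-1}|² = |d^2_{-1,-1}(β)|² = (+0.991114)² = 0.982306 (the z-rotation phases have unit modulus)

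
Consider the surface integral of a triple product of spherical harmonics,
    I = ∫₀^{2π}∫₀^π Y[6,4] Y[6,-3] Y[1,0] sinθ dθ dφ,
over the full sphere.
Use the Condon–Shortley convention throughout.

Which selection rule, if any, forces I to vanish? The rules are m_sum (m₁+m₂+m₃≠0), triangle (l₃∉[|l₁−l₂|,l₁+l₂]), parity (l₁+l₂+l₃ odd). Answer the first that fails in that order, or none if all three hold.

m_sum

Σmᵢ = 1  ✗
l₃∈[|l₁−l₂|,l₁+l₂]=[0,12], have l₃=1
Σlᵢ = 13 ⇒ odd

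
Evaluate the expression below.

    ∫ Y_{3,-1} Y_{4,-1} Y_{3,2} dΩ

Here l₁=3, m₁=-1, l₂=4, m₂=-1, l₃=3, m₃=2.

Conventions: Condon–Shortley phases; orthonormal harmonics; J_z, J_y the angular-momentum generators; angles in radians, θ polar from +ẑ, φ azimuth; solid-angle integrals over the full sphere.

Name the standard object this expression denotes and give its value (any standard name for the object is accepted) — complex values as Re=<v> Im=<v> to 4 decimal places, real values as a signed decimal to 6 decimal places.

This is a Gaunt coefficient — the integral of a triple product of spherical harmonics over the sphere.
m-sum 0 ✓  L=10 even ✓  1≤3≤7 ✓
Π(2lᵢ+1) = 7×9×7 = 441
triangle coeff Δ(3,4,3) = 1/34650
Σ_t [1,3]: t=1:−1/72 t=2:+1/16 t=3:−1/72 = 5/144
(3j)²=2/77 [(3 4 3; 0 0 0)], sign=-1
Σ_t [2,3]: t=2:+1/48 t=3:−1/144 = 1/72
(3j)²=16/693 [(3 4 3; -1 -1 2)], sign=-1
⇒ 4πI² = 32/121
I = (+1)√(32/121/(4π)) = 0.14506992

Gaunt coefficient, +0.145070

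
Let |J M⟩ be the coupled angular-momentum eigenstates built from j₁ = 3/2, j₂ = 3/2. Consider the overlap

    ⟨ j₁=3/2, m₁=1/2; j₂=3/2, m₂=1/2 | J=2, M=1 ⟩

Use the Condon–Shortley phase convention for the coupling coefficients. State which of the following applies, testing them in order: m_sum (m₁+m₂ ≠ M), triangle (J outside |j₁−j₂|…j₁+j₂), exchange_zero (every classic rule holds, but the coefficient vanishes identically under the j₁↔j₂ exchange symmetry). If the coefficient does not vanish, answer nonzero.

m-sum: m₁+m₂ = 1/2+1/2 = 1, M = 1  ✓
triangle: |j₁−j₂| = 0 ≤ J = 2 ≤ j₁+j₂ = 3  ✓
exchange: j₁=j₂ and m₁=m₂, and (−1)^(j₁+j₂−J) = (−1)^1 = −1 forces ⟨j₁m₁;j₂m₂|JM⟩ = −⟨j₂m₂;j₁m₁|JM⟩ = −⟨j₁m₁;j₂m₂|JM⟩ ⇒ the coefficient vanishes identically
Racah sum check: Σ_k collapses to 0 ⇒ CG = 0

exchange_zero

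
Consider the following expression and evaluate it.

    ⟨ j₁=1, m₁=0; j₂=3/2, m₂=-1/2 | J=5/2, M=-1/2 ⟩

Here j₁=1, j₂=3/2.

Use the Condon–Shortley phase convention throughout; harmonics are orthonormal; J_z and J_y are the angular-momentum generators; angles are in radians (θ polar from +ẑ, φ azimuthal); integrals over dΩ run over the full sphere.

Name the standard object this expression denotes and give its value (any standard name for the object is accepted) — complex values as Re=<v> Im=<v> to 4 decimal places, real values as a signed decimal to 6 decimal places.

This is a Clebsch–Gordan (vector-coupling) coefficient.
√[6·0!2!3!/6! · 1!1!1!2!2!3!] = √(12/5)
  +(−1)^0/∏(0,0,1,1,1,2)! = 1/2  (running 1/2)
⟨..|..⟩ = √(12/5)·(1/2) = +0.774597

Clebsch–Gordan coefficient, +√(3/5) ≈ +0.774597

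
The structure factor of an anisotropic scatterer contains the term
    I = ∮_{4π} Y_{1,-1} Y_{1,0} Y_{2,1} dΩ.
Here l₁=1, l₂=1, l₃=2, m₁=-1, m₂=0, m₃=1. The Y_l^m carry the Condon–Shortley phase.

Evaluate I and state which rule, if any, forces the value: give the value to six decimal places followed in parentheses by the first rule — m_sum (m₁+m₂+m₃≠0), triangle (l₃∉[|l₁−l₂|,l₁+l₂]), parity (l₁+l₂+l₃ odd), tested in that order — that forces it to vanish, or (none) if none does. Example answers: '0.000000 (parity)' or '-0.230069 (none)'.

-0.218510 (none)

m-sum 0 ✓  L=4 even ✓  0≤2≤2 ✓
Π(2lᵢ+1) = 3×3×5 = 45
triangle coeff Δ(1,1,2) = 1/30
Σ_t [0,0]: t=0:+1/1 = 1/1
(3j)²=2/15 [(1 1 2; 0 0 0)], sign=+1
Σ_t [0,0]: t=0:+1/2 = 1/2
(3j)²=1/10 [(1 1 2; -1 0 1)], sign=-1
⇒ 4πI² = 3/5
I = (-1)√(3/5/(4π)) = -0.21850969
No selection rule forces the value: the integral is nonzero (none).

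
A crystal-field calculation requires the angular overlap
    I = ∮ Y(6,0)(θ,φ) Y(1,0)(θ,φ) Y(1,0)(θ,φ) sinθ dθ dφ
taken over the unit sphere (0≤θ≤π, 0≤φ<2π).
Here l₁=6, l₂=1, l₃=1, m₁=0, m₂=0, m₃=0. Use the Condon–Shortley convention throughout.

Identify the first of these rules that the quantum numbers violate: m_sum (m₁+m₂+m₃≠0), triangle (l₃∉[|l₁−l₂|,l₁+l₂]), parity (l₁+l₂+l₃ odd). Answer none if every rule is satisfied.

triangle

m₁+m₂+m₃ = 0 + 0 + 0 = 0  ✓
triangle: need |l₁−l₂| ≤ l₃ ≤ l₁+l₂ = [5,7]; l₃=1 is outside  ✗
parity: l₁+l₂+l₃ = 8 is even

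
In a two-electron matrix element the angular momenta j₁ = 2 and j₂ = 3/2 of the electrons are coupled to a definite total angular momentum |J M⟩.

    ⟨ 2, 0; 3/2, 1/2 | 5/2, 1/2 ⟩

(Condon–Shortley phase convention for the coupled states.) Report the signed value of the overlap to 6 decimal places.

−√(3/35) ≈ -0.292770

√[6·1!3!2!/7! · 2!2!2!1!3!2!] = √(48/35)
  +(−1)^0/∏(0,1,2,2,1,0)! = 1/4  (running 1/4)
  +(−1)^1/∏(1,0,1,1,2,1)! = -1/2  (running -1/4)
⟨..|..⟩ = √(48/35)·(-1/4) = -0.292770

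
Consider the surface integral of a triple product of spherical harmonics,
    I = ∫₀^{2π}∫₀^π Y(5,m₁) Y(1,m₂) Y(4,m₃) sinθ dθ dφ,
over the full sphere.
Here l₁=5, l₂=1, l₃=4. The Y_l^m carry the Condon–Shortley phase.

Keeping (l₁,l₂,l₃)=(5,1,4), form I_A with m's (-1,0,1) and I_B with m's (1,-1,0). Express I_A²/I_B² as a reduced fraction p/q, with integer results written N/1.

Same 5,1,4: normalisation and zero-m 3j drop out of the ratio.
A: Δ: 2! 8! 0! / 11! → 1/495; sum: t=1:−1/720 = -1/720; 3j²(5 1 4; -1 0 1) = Δ·Π!·Σ² = 8/165  (sign +1)
B: Δ: 2! 8! 0! / 11! → 1/495; sum: t=0:+1/1152 = 1/1152; 3j²(5 1 4; 1 -1 0) = Δ·Π!·Σ² = 1/33  (sign +1)
I_A²/I_B² = (8/165)/(1/33) = 8/5

8/5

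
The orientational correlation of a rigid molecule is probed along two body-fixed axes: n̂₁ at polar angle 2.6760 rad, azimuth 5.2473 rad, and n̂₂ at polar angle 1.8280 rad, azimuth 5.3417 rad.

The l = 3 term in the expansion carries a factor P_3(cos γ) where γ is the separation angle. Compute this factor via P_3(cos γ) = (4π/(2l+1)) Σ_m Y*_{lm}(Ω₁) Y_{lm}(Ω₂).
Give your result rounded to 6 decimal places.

Term-by-term m-sum for l=3 (normalisation 4π/7 = 1.795196):
  m=-3: (-0.03773 - 0.00128j) × (-0.35857 + 0.11769j) = 0.01368 - 0.00398j  (running Σ = 0.01368 - 0.00398j)
  m=-2: (0.08840 + 0.16144j) × (0.07468 - 0.23140j) = 0.04396 - 0.00840j  (running Σ = 0.05764 - 0.01238j)
  m=-1: (0.22131 - 0.37350j) × (-0.12444 - 0.17092j) = -0.09138 + 0.00865j  (running Σ = -0.03374 - 0.00373j)
  m=0: (-0.33086 + 0.00000j) × (0.25407 + 0.00000j) = -0.08406 + 0.00000j  (running Σ = -0.11780 - 0.00373j)
  m=1: (-0.22131 - 0.37350j) × (0.12444 - 0.17092j) = -0.09138 - 0.00865j  (running Σ = -0.20918 - 0.01238j)
  m=2: (0.08840 - 0.16144j) × (0.07468 + 0.23140j) = 0.04396 + 0.00840j  (running Σ = -0.16523 - 0.00398j)
  m=3: (0.03773 - 0.00128j) × (0.35857 + 0.11769j) = 0.01368 + 0.00398j  (running Σ = -0.15154 + 0.00000j)
Σ over m = -0.15154 + 0.00000j; ×(4π/7) → -0.27205 + 0.00000j. Real part: -0.272052

-0.272052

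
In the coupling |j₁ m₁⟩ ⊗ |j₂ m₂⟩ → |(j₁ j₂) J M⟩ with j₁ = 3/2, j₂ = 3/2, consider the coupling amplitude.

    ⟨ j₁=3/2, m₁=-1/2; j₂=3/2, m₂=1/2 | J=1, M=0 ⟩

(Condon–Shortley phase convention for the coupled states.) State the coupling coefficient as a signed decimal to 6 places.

triangle: 2!·1!·1!/5! = 2/120
(j±m)!: 1!·2!·2!·1!·1!·1! = 4
prefactor² = (2J+1)·Δ·N² = 1/5
  k=1: −1/(1!·1!·1!·1!·0!·0!) = -1
  k=2: +1/(2!·0!·0!·0!·1!·1!) = 1/2
Σ = -1/2  ⇒  CG² = 1/5·(-1/2)² = 1/20
CG = −√(1/20) = -0.223607

−√(1/20) ≈ -0.223607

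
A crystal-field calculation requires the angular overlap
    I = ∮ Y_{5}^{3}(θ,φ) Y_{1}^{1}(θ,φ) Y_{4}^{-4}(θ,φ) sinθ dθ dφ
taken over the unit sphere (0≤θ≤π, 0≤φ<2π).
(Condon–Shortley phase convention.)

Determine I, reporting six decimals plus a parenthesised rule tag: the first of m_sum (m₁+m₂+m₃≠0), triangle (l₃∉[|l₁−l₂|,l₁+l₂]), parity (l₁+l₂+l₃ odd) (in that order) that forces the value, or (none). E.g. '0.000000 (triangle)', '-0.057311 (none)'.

-0.049106 (none)

Checks pass: Σm=0; 10 even; l₃=4∈[4,6].
(2·5+1)(2·1+1)(2·4+1) = 297
Δ: 2! 8! 0! / 11! → 1/495
sum: t=1:−1/576 = -1/576
3j²(5 1 4; 0 0 0) = Δ·Π!·Σ² = 5/99  (sign -1)
sum: t=2:+1/80640 = 1/80640
3j²(5 1 4; 3 1 -4) = Δ·Π!·Σ² = 1/495  (sign +1)
combine: 4πI² = 297·5/99·1/495 = 1/33
take √, sign -1: I = -0.04910640
No selection rule forces the value: the integral is nonzero (none).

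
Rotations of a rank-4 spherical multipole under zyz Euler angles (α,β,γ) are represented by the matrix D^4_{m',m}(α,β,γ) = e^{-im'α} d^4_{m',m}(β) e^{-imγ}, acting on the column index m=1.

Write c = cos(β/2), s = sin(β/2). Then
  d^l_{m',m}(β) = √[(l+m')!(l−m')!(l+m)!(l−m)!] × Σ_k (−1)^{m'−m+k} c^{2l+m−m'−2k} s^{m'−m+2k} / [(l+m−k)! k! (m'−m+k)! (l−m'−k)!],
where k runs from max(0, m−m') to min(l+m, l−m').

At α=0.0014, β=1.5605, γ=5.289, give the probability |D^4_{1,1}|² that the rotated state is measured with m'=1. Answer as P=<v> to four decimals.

P=0.1375

D^4_{1,1}(0.0014,1.5605,5.2890) = e^{-i·1·0.0014}·d^4_{1,1}(1.5605)·e^{-i·1·5.2890}. Compute d first:
c=cos(1.560500/2)=0.710738, s=sin(1.560500/2)=0.703457; N=√[120·6·120·6]=720.000000
k: max(0,(1)−(1))=0 … min(4+(1),4−(1))=3
  k=0: (−1)^0·720.0000/(720)·0.7107^8·0.7035^0 = +0.065114
  k=1: (−1)^1·720.0000/(48)·0.7107^6·0.7035^2 = -0.956803
  k=2: (−1)^2·720.0000/(24)·0.7107^4·0.7035^4 = +1.874602
  k=3: (−1)^3·720.0000/(72)·0.7107^2·0.7035^6 = -0.612131
d^4_{1,1}(1.5605) = +0.065114 -0.956803 +1.874602 -0.612131 = +0.370782
|D^4_{1,1}|² = |d^4_{1,1}(β)|² = (+0.370782)² = 0.137479 (the z-rotation phases have unit modulus)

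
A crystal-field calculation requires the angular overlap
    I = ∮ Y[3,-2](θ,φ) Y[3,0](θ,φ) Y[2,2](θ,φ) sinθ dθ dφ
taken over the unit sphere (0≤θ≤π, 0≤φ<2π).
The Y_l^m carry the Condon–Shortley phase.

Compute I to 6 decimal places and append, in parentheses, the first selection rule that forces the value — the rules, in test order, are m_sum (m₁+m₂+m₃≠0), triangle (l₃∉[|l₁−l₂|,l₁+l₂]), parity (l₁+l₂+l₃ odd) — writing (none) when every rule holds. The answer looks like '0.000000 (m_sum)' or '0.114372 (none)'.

-0.188063 (none)

m-sum 0 ✓  L=8 even ✓  0≤2≤6 ✓
Π(2lᵢ+1) = 7×7×5 = 245
triangle coeff Δ(3,3,2) = 1/3780
Σ_t [1,3]: t=1:−1/24 t=2:+1/4 t=3:−1/24 = 1/6
(3j)²=4/105 [(3 3 2; 0 0 0)], sign=+1
Σ_t [3,3]: t=3:−1/24 = -1/24
(3j)²=1/21 [(3 3 2; -2 0 2)], sign=-1
⇒ 4πI² = 4/9
I = (-1)√(4/9/(4π)) = -0.18806319
No selection rule forces the value: the integral is nonzero (none).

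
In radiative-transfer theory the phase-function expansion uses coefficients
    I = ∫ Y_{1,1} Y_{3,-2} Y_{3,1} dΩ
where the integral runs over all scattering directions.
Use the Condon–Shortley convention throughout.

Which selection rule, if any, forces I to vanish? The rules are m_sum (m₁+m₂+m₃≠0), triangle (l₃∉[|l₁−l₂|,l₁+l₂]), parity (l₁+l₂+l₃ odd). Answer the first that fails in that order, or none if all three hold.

parity

azimuthal sum: 1 − 2 + 1 = 0  ✓
2 ≤ 3 ≤ 4 (triangle on l)  ✓
L = 1 + 3 + 3 = 7 (odd)  ✗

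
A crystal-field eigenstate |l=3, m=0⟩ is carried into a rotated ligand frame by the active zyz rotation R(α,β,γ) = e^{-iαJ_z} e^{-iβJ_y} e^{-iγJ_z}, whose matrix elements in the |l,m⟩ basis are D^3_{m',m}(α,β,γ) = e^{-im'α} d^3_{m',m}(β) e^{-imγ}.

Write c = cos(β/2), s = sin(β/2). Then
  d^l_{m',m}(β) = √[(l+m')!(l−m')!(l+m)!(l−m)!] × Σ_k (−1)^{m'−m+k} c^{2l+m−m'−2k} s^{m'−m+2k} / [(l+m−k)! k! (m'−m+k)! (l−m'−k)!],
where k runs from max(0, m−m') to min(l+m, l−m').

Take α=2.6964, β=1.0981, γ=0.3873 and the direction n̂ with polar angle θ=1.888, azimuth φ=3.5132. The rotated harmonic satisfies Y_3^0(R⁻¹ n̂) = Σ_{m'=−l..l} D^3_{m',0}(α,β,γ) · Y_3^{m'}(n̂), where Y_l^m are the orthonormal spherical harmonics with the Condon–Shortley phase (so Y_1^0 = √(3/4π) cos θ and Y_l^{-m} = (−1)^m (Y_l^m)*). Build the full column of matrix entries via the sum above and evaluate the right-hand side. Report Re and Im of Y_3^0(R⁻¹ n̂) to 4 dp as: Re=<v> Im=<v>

Need the full column D^3_{m',0} for m'=−3..3 at α=2.6964, β=1.0981, γ=0.3873.
cos(β/2)=0.853021, sin(β/2)=0.521877
d^3_{-3,0}: single k=3 term ⇒ +0.394547;  D = -0.091951+0.383682i
d^3_{-2,0}: k∈[2..3] ⇒ +0.789833 -0.295633 = +0.494200;  D = +0.310908-0.384149i
d^3_{-1,0}: k∈[1..3] ⇒ +0.816501 -0.916844 +0.114391 = +0.014048;  D = -0.012679+0.006050i
d^3_{0,0}: k∈[0..3] ⇒ +0.385263 -1.297828 +0.485774 -0.020203 = -0.446994;  D = -0.446994+0.000000i
d^3_{1,0}: k∈[0..2] ⇒ -0.816501 +0.916844 -0.114391 = -0.014048;  D = +0.012679+0.006050i
d^3_{2,0}: k∈[0..1] ⇒ +0.789833 -0.295633 = +0.494200;  D = +0.310908+0.384149i
d^3_{3,0}: single k=0 term ⇒ -0.394547;  D = +0.091951+0.383682i
Y_3^{m'}(θ=1.888,φ=3.5132) and Σ D·Y over m':
  (-0.0920+0.3837i)·(-0.1576+0.3213i)  (+0.3109-0.3841i)·(-0.2119+0.1947i)  (-0.0127+0.0060i)·(+0.1469-0.0573i)  (-0.4470+0.0000i)·(+0.2926+0.0000i)  (+0.0127+0.0060i)·(-0.1469-0.0573i)  (+0.3109+0.3841i)·(-0.2119-0.1947i)  (+0.0920+0.3837i)·(+0.1576+0.3213i)
Y_3^0(R⁻¹ n̂) = -0.333524+0.000000i

Re=-0.3335 Im=0.0000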